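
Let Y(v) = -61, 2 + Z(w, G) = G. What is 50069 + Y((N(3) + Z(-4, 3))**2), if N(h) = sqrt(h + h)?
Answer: 50008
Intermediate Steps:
N(h) = sqrt(2)*sqrt(h) (N(h) = sqrt(2*h) = sqrt(2)*sqrt(h))
Z(w, G) = -2 + G
50069 + Y((N(3) + Z(-4, 3))**2) = 50069 - 61 = 50008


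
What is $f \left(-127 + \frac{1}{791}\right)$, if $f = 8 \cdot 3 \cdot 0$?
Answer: $0$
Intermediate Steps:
$f = 0$ ($f = 24 \cdot 0 = 0$)
$f \left(-127 + \frac{1}{791}\right) = 0 \left(-127 + \frac{1}{791}\right) = 0 \left(- \frac{100456}{791}\right) = 0$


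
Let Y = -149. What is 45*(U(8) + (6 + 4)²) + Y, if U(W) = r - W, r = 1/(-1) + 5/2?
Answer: 8117/2 ≈ 4058.5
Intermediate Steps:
r = 3/2 (r = 1*(-1) + 5*(½) = -1 + 5/2 = 3/2 ≈ 1.5000)
U(W) = 3/2 - W
45*(U(8) + (6 + 4)²) + Y = 45*((3/2 - 1*8) + (6 + 4)²) - 149 = 45*((3/2 - 8) + 10²) - 149 = 45*(-13/2 + 100) - 149 = 45*(187/2) - 149 = 8415/2 - 149 = 8117/2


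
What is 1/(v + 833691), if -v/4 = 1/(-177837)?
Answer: 177837/148261106371 ≈ 1.1995e-6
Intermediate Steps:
v = 4/177837 (v = -4/(-177837) = -4*(-1/177837) = 4/177837 ≈ 2.2493e-5)
1/(v + 833691) = 1/(4/177837 + 833691) = 1/(148261106371/177837) = 177837/148261106371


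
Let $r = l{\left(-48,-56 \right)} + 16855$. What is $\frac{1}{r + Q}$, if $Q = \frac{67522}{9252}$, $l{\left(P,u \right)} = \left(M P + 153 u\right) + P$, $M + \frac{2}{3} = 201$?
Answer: $- \frac{4626}{6336241} \approx -0.00073009$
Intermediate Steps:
$M = \frac{601}{3}$ ($M = - \frac{2}{3} + 201 = \frac{601}{3} \approx 200.33$)
$l{\left(P,u \right)} = 153 u + \frac{604 P}{3}$ ($l{\left(P,u \right)} = \left(\frac{601 P}{3} + 153 u\right) + P = \left(153 u + \frac{601 P}{3}\right) + P = 153 u + \frac{604 P}{3}$)
$r = -1377$ ($r = \left(153 \left(-56\right) + \frac{604}{3} \left(-48\right)\right) + 16855 = \left(-8568 - 9664\right) + 16855 = -18232 + 16855 = -1377$)
$Q = \frac{33761}{4626}$ ($Q = 67522 \cdot \frac{1}{9252} = \frac{33761}{4626} \approx 7.2981$)
$\frac{1}{r + Q} = \frac{1}{-1377 + \frac{33761}{4626}} = \frac{1}{- \frac{6336241}{4626}} = - \frac{4626}{6336241}$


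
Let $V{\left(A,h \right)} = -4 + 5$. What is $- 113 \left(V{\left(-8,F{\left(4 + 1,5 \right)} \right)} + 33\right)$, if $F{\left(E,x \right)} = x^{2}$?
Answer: $-3842$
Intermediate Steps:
$V{\left(A,h \right)} = 1$
$- 113 \left(V{\left(-8,F{\left(4 + 1,5 \right)} \right)} + 33\right) = - 113 \left(1 + 33\right) = \left(-113\right) 34 = -3842$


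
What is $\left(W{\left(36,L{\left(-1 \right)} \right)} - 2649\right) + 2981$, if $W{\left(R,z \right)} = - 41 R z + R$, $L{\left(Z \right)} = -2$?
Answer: $3320$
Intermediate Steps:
$W{\left(R,z \right)} = R - 41 R z$ ($W{\left(R,z \right)} = - 41 R z + R = R - 41 R z$)
$\left(W{\left(36,L{\left(-1 \right)} \right)} - 2649\right) + 2981 = \left(36 \left(1 - -82\right) - 2649\right) + 2981 = \left(36 \left(1 + 82\right) - 2649\right) + 2981 = \left(36 \cdot 83 - 2649\right) + 2981 = \left(2988 - 2649\right) + 2981 = 339 + 2981 = 3320$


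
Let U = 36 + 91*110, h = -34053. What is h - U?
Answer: -44099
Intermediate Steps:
U = 10046 (U = 36 + 10010 = 10046)
h - U = -34053 - 1*10046 = -34053 - 10046 = -44099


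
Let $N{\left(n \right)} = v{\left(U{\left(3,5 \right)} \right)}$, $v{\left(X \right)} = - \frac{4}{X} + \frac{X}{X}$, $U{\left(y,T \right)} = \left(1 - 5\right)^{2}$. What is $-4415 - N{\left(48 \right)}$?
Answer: $- \frac{17663}{4} \approx -4415.8$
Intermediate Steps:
$U{\left(y,T \right)} = 16$ ($U{\left(y,T \right)} = \left(-4\right)^{2} = 16$)
$v{\left(X \right)} = 1 - \frac{4}{X}$ ($v{\left(X \right)} = - \frac{4}{X} + 1 = 1 - \frac{4}{X}$)
$N{\left(n \right)} = \frac{3}{4}$ ($N{\left(n \right)} = \frac{-4 + 16}{16} = \frac{1}{16} \cdot 12 = \frac{3}{4}$)
$-4415 - N{\left(48 \right)} = -4415 - \frac{3}{4} = - \frac{17663}{4}$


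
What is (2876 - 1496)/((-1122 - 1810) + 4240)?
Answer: 115/109 ≈ 1.0550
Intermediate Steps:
(2876 - 1496)/((-1122 - 1810) + 4240) = 1380/(-2932 + 4240) = 1380/1308 = 1380*(1/1308) = 115/109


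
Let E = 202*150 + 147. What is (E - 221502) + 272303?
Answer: 81248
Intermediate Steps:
E = 30447 (E = 30300 + 147 = 30447)
(E - 221502) + 272303 = (30447 - 221502) + 272303 = -191055 + 272303 = 81248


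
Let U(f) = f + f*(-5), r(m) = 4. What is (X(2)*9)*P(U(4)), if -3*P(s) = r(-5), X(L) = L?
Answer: -24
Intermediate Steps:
U(f) = -4*f (U(f) = f - 5*f = -4*f)
P(s) = -4/3 (P(s) = -⅓*4 = -4/3)
(X(2)*9)*P(U(4)) = (2*9)*(-4/3) = 18*(-4/3) = -24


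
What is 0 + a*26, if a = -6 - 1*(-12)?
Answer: 156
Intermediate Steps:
a = 6 (a = -6 + 12 = 6)
0 + a*26 = 0 + 6*26 = 0 + 156 = 156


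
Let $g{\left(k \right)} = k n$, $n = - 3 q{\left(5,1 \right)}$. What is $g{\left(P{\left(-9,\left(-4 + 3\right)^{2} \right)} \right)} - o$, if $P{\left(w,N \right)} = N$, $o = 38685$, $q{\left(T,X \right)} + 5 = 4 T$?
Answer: $-38730$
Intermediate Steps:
$q{\left(T,X \right)} = -5 + 4 T$
$n = -45$ ($n = - 3 \left(-5 + 4 \cdot 5\right) = - 3 \left(-5 + 20\right) = \left(-3\right) 15 = -45$)
$g{\left(k \right)} = - 45 k$ ($g{\left(k \right)} = k \left(-45\right) = - 45 k$)
$g{\left(P{\left(-9,\left(-4 + 3\right)^{2} \right)} \right)} - o = - 45 \left(-4 + 3\right)^{2} - 38685 = - 45 \left(-1\right)^{2} - 38685 = \left(-45\right) 1 - 38685 = -45 - 38685 = -38730$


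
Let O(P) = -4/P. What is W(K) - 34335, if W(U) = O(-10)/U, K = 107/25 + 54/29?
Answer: -152893465/4453 ≈ -34335.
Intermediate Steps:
K = 4453/725 (K = 107*(1/25) + 54*(1/29) = 107/25 + 54/29 = 4453/725 ≈ 6.1421)
W(U) = 2/(5*U) (W(U) = (-4/(-10))/U = (-4*(-⅒))/U = 2/(5*U))
W(K) - 34335 = 2/(5*(4453/725)) - 34335 = (⅖)*(725/4453) - 34335 = 290/4453 - 34335 = -152893465/4453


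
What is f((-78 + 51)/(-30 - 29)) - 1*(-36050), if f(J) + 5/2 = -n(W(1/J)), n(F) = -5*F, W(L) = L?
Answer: 1947155/54 ≈ 36058.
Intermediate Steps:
f(J) = -5/2 + 5/J (f(J) = -5/2 - (-5)/J = -5/2 + 5/J)
f((-78 + 51)/(-30 - 29)) - 1*(-36050) = (-5/2 + 5/(((-78 + 51)/(-30 - 29)))) - 1*(-36050) = (-5/2 + 5/((-27/(-59)))) + 36050 = (-5/2 + 5/((-27*(-1/59)))) + 36050 = (-5/2 + 5/(27/59)) + 36050 = (-5/2 + 5*(59/27)) + 36050 = (-5/2 + 295/27) + 36050 = 455/54 + 36050 = 1947155/54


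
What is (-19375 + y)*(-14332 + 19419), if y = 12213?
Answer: -36433094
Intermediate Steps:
(-19375 + y)*(-14332 + 19419) = (-19375 + 12213)*(-14332 + 19419) = -7162*5087 = -36433094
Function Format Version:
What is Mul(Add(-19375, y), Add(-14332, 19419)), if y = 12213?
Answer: -36433094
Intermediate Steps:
Mul(Add(-19375, y), Add(-14332, 19419)) = Mul(Add(-19375, 12213), Add(-14332, 19419)) = Mul(-7162, 5087) = -36433094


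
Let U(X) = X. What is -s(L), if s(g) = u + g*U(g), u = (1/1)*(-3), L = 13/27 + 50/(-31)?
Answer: 1204898/700569 ≈ 1.7199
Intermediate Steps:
L = -947/837 (L = 13*(1/27) + 50*(-1/31) = 13/27 - 50/31 = -947/837 ≈ -1.1314)
u = -3 (u = (1*1)*(-3) = 1*(-3) = -3)
s(g) = -3 + g² (s(g) = -3 + g*g = -3 + g²)
-s(L) = -(-3 + (-947/837)²) = -(-3 + 896809/700569) = -1*(-1204898/700569) = 1204898/700569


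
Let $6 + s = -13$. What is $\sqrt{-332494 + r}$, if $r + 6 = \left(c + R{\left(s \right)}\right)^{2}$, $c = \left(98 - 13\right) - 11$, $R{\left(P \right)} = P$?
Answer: $5 i \sqrt{13179} \approx 574.0 i$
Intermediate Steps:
$s = -19$ ($s = -6 - 13 = -19$)
$c = 74$ ($c = 85 - 11 = 74$)
$r = 3019$ ($r = -6 + \left(74 - 19\right)^{2} = -6 + 55^{2} = -6 + 3025 = 3019$)
$\sqrt{-332494 + r} = \sqrt{-332494 + 3019} = \sqrt{-329475} = 5 i \sqrt{13179}$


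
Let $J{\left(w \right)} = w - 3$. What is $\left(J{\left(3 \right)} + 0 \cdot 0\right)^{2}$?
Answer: $0$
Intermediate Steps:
$J{\left(w \right)} = -3 + w$
$\left(J{\left(3 \right)} + 0 \cdot 0\right)^{2} = \left(\left(-3 + 3\right) + 0 \cdot 0\right)^{2} = \left(0 + 0\right)^{2} = 0^{2} = 0$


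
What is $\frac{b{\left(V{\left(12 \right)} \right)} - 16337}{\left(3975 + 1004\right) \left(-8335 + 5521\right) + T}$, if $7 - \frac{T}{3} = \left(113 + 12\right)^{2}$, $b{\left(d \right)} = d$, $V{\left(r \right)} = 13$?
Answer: $\frac{4081}{3514440} \approx 0.0011612$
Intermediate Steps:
$T = -46854$ ($T = 21 - 3 \left(113 + 12\right)^{2} = 21 - 3 \cdot 125^{2} = 21 - 46875 = -46854$)
$\frac{b{\left(V{\left(12 \right)} \right)} - 16337}{\left(3975 + 1004\right) \left(-8335 + 5521\right) + T} = \frac{13 - 16337}{\left(3975 + 1004\right) \left(-8335 + 5521\right) - 46854} = - \frac{16324}{4979 \left(-2814\right) - 46854} = - \frac{16324}{-14010906 - 46854} = - \frac{16324}{-14057760} = \left(-16324\right) \left(- \frac{1}{14057760}\right) = \frac{4081}{3514440}$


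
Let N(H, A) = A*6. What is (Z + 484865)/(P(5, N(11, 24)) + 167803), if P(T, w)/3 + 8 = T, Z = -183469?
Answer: 150698/83897 ≈ 1.7962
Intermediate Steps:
N(H, A) = 6*A
P(T, w) = -24 + 3*T
(Z + 484865)/(P(5, N(11, 24)) + 167803) = (-183469 + 484865)/((-24 + 3*5) + 167803) = 301396/((-24 + 15) + 167803) = 301396/(-9 + 167803) = 301396/167794 = 301396*(1/167794) = 150698/83897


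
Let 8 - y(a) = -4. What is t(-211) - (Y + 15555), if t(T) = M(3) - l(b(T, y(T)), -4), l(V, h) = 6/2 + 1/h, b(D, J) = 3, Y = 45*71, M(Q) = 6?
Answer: -74987/4 ≈ -18747.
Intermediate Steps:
y(a) = 12 (y(a) = 8 - 1*(-4) = 8 + 4 = 12)
Y = 3195
l(V, h) = 3 + 1/h (l(V, h) = 6*(½) + 1/h = 3 + 1/h)
t(T) = 13/4 (t(T) = 6 - (3 + 1/(-4)) = 6 - (3 - ¼) = 6 - 1*11/4 = 6 - 11/4 = 13/4)
t(-211) - (Y + 15555) = 13/4 - (3195 + 15555) = 13/4 - 1*18750 = 13/4 - 18750 = -74987/4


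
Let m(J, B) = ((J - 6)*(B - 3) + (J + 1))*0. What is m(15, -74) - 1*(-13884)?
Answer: 13884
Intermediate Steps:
m(J, B) = 0 (m(J, B) = ((-6 + J)*(-3 + B) + (1 + J))*0 = (1 + J + (-6 + J)*(-3 + B))*0 = 0)
m(15, -74) - 1*(-13884) = 0 - 1*(-13884) = 0 + 13884 = 13884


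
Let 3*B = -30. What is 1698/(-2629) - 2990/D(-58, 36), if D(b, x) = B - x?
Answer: 169187/2629 ≈ 64.354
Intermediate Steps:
B = -10 (B = (⅓)*(-30) = -10)
D(b, x) = -10 - x
1698/(-2629) - 2990/D(-58, 36) = 1698/(-2629) - 2990/(-10 - 1*36) = 1698*(-1/2629) - 2990/(-10 - 36) = -1698/2629 - 2990/(-46) = -1698/2629 - 2990*(-1/46) = -1698/2629 + 65 = 169187/2629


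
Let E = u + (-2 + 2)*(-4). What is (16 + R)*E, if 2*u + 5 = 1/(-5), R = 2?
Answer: -234/5 ≈ -46.800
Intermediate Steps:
u = -13/5 (u = -5/2 + (½)/(-5) = -5/2 + (½)*(-⅕) = -5/2 - ⅒ = -13/5 ≈ -2.6000)
E = -13/5 (E = -13/5 + (-2 + 2)*(-4) = -13/5 + 0*(-4) = -13/5 + 0 = -13/5 ≈ -2.6000)
(16 + R)*E = (16 + 2)*(-13/5) = 18*(-13/5) = -234/5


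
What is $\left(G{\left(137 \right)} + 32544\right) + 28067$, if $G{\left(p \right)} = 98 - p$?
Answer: $60572$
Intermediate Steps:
$\left(G{\left(137 \right)} + 32544\right) + 28067 = \left(\left(98 - 137\right) + 32544\right) + 28067 = \left(-39 + 32544\right) + 28067 = 32505 + 28067 = 60572$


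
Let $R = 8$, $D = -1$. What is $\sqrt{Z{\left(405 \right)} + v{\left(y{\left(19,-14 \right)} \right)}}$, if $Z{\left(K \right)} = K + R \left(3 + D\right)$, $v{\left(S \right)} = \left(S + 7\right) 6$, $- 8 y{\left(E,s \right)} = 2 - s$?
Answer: $\sqrt{451} \approx 21.237$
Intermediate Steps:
$y{\left(E,s \right)} = - \frac{1}{4} + \frac{s}{8}$ ($y{\left(E,s \right)} = - \frac{2 - s}{8} = - \frac{1}{4} + \frac{s}{8}$)
$v{\left(S \right)} = 42 + 6 S$ ($v{\left(S \right)} = \left(7 + S\right) 6 = 42 + 6 S$)
$Z{\left(K \right)} = 16 + K$ ($Z{\left(K \right)} = K + 8 \left(3 - 1\right) = K + 8 \cdot 2 = K + 16 = 16 + K$)
$\sqrt{Z{\left(405 \right)} + v{\left(y{\left(19,-14 \right)} \right)}} = \sqrt{\left(16 + 405\right) + \left(42 + 6 \left(- \frac{1}{4} + \frac{1}{8} \left(-14\right)\right)\right)} = \sqrt{421 + \left(42 + 6 \left(- \frac{1}{4} - \frac{7}{4}\right)\right)} = \sqrt{421 + \left(42 + 6 \left(-2\right)\right)} = \sqrt{421 + \left(42 - 12\right)} = \sqrt{421 + 30} = \sqrt{451}$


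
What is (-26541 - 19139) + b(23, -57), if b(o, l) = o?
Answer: -45657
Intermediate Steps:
(-26541 - 19139) + b(23, -57) = (-26541 - 19139) + 23 = -45680 + 23 = -45657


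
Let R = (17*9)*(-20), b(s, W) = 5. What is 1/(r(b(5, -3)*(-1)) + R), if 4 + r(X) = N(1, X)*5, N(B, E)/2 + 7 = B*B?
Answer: -1/3124 ≈ -0.00032010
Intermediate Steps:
N(B, E) = -14 + 2*B² (N(B, E) = -14 + 2*(B*B) = -14 + 2*B²)
r(X) = -64 (r(X) = -4 + (-14 + 2*1²)*5 = -4 + (-14 + 2*1)*5 = -4 + (-14 + 2)*5 = -4 - 12*5 = -4 - 60 = -64)
R = -3060 (R = 153*(-20) = -3060)
1/(r(b(5, -3)*(-1)) + R) = 1/(-64 - 3060) = 1/(-3124) = -1/3124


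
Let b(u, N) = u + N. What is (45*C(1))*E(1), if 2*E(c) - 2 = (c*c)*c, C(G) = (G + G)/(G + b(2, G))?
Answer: 135/4 ≈ 33.750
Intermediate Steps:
b(u, N) = N + u
C(G) = 2*G/(2 + 2*G) (C(G) = (G + G)/(G + (G + 2)) = (2*G)/(G + (2 + G)) = (2*G)/(2 + 2*G) = 2*G/(2 + 2*G))
E(c) = 1 + c³/2 (E(c) = 1 + ((c*c)*c)/2 = 1 + (c²*c)/2 = 1 + c³/2)
(45*C(1))*E(1) = (45*(1/(1 + 1)))*(1 + (½)*1³) = (45*(1/2))*(1 + (½)*1) = (45*(1*(½)))*(1 + ½) = (45*(½))*(3/2) = (45/2)*(3/2) = 135/4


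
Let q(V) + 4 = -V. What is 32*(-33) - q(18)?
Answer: -1034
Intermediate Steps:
q(V) = -4 - V
32*(-33) - q(18) = 32*(-33) - (-4 - 1*18) = -1056 - (-4 - 18) = -1056 - 1*(-22) = -1056 + 22 = -1034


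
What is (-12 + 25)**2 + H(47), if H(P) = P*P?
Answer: 2378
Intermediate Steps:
H(P) = P**2
(-12 + 25)**2 + H(47) = (-12 + 25)**2 + 47**2 = 13**2 + 2209 = 169 + 2209 = 2378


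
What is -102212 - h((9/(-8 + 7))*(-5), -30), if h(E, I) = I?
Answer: -102182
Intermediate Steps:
-102212 - h((9/(-8 + 7))*(-5), -30) = -102212 - 1*(-30) = -102212 + 30 = -102182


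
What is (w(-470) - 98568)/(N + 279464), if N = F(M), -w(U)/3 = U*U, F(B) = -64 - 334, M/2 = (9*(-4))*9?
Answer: -126878/46511 ≈ -2.7279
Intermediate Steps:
M = -648 (M = 2*((9*(-4))*9) = 2*(-36*9) = 2*(-324) = -648)
F(B) = -398
w(U) = -3*U² (w(U) = -3*U*U = -3*U²)
N = -398
(w(-470) - 98568)/(N + 279464) = (-3*(-470)² - 98568)/(-398 + 279464) = (-3*220900 - 98568)/279066 = (-662700 - 98568)*(1/279066) = -761268*1/279066 = -126878/46511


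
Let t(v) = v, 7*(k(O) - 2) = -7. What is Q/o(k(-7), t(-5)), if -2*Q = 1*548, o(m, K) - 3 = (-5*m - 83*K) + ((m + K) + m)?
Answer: -137/205 ≈ -0.66829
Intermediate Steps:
k(O) = 1 (k(O) = 2 + (⅐)*(-7) = 2 - 1 = 1)
o(m, K) = 3 - 82*K - 3*m (o(m, K) = 3 + ((-5*m - 83*K) + ((m + K) + m)) = 3 + ((-83*K - 5*m) + ((K + m) + m)) = 3 + ((-83*K - 5*m) + (K + 2*m)) = 3 + (-82*K - 3*m) = 3 - 82*K - 3*m)
Q = -274 (Q = -548/2 = -½*548 = -274)
Q/o(k(-7), t(-5)) = -274/(3 - 82*(-5) - 3*1) = -274/(3 + 410 - 3) = -274/410 = -274*1/410 = -137/205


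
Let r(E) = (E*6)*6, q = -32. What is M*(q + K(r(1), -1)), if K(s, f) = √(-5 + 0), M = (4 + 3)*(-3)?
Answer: 672 - 21*I*√5 ≈ 672.0 - 46.957*I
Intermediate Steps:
r(E) = 36*E (r(E) = (6*E)*6 = 36*E)
M = -21 (M = 7*(-3) = -21)
K(s, f) = I*√5 (K(s, f) = √(-5) = I*√5)
M*(q + K(r(1), -1)) = -21*(-32 + I*√5) = 672 - 21*I*√5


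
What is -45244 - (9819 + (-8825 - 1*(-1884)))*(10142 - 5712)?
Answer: -12794784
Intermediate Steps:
-45244 - (9819 + (-8825 - 1*(-1884)))*(10142 - 5712) = -45244 - (9819 + (-8825 + 1884))*4430 = -45244 - (9819 - 6941)*4430 = -45244 - 2878*4430 = -45244 - 1*12749540 = -45244 - 12749540 = -12794784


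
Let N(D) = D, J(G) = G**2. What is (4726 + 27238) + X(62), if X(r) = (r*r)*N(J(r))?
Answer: 14808300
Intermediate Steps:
X(r) = r**4 (X(r) = (r*r)*r**2 = r**2*r**2 = r**4)
(4726 + 27238) + X(62) = (4726 + 27238) + 62**4 = 31964 + 14776336 = 14808300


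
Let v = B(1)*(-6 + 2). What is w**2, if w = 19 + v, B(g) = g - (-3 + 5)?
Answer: 529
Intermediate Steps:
B(g) = -2 + g (B(g) = g - 1*2 = g - 2 = -2 + g)
v = 4 (v = (-2 + 1)*(-6 + 2) = -1*(-4) = 4)
w = 23 (w = 19 + 4 = 23)
w**2 = 23**2 = 529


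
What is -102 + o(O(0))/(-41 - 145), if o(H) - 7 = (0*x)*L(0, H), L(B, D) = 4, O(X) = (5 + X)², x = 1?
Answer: -18979/186 ≈ -102.04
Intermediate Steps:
o(H) = 7 (o(H) = 7 + (0*1)*4 = 7 + 0*4 = 7 + 0 = 7)
-102 + o(O(0))/(-41 - 145) = -102 + 7/(-41 - 145) = -102 + 7/(-186) = -102 + 7*(-1/186) = -102 - 7/186 = -18979/186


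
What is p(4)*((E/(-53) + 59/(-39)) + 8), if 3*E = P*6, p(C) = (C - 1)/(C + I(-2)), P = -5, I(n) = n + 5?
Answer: 13799/4823 ≈ 2.8611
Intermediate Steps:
I(n) = 5 + n
p(C) = (-1 + C)/(3 + C) (p(C) = (C - 1)/(C + (5 - 2)) = (-1 + C)/(C + 3) = (-1 + C)/(3 + C))
E = -10 (E = (-5*6)/3 = (1/3)*(-30) = -10)
p(4)*((E/(-53) + 59/(-39)) + 8) = ((-1 + 4)/(3 + 4))*((-10/(-53) + 59/(-39)) + 8) = (3/7)*((-10*(-1/53) + 59*(-1/39)) + 8) = ((1/7)*3)*((10/53 - 59/39) + 8) = 3*(-2737/2067 + 8)/7 = (3/7)*(13799/2067) = 13799/4823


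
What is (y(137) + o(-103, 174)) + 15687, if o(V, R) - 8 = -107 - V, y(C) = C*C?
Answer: 34460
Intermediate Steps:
y(C) = C²
o(V, R) = -99 - V (o(V, R) = 8 + (-107 - V) = -99 - V)
(y(137) + o(-103, 174)) + 15687 = (137² + (-99 - 1*(-103))) + 15687 = (18769 + (-99 + 103)) + 15687 = (18769 + 4) + 15687 = 18773 + 15687 = 34460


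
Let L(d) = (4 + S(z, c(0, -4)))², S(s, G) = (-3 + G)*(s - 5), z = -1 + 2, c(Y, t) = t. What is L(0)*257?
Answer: 263168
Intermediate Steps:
z = 1
S(s, G) = (-5 + s)*(-3 + G) (S(s, G) = (-3 + G)*(-5 + s) = (-5 + s)*(-3 + G))
L(d) = 1024 (L(d) = (4 + (15 - 5*(-4) - 3*1 - 4*1))² = (4 + (15 + 20 - 3 - 4))² = (4 + 28)² = 32² = 1024)
L(0)*257 = 1024*257 = 263168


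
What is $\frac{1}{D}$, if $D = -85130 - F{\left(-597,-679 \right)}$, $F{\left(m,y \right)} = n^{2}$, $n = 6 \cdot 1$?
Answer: $- \frac{1}{85166} \approx -1.1742 \cdot 10^{-5}$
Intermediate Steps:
$n = 6$
$F{\left(m,y \right)} = 36$ ($F{\left(m,y \right)} = 6^{2} = 36$)
$D = -85166$ ($D = -85130 - 36 = -85166$)
$\frac{1}{D} = \frac{1}{-85166} = - \frac{1}{85166}$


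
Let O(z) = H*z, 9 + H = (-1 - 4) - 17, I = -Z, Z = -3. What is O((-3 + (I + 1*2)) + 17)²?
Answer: 346921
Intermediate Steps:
I = 3 (I = -1*(-3) = 3)
H = -31 (H = -9 + ((-1 - 4) - 17) = -9 + (-5 - 17) = -9 - 22 = -31)
O(z) = -31*z
O((-3 + (I + 1*2)) + 17)² = (-31*((-3 + (3 + 1*2)) + 17))² = (-31*((-3 + (3 + 2)) + 17))² = (-31*((-3 + 5) + 17))² = (-31*(2 + 17))² = (-31*19)² = (-589)² = 346921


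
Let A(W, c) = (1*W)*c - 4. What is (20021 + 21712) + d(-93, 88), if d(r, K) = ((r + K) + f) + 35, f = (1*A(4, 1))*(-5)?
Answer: 41763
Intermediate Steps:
A(W, c) = -4 + W*c (A(W, c) = W*c - 4 = -4 + W*c)
f = 0 (f = (1*(-4 + 4*1))*(-5) = (1*(-4 + 4))*(-5) = (1*0)*(-5) = 0*(-5) = 0)
d(r, K) = 35 + K + r (d(r, K) = ((r + K) + 0) + 35 = ((K + r) + 0) + 35 = (K + r) + 35 = 35 + K + r)
(20021 + 21712) + d(-93, 88) = (20021 + 21712) + (35 + 88 - 93) = 41733 + 30 = 41763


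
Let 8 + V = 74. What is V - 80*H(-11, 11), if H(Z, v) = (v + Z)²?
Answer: 66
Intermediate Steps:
V = 66 (V = -8 + 74 = 66)
H(Z, v) = (Z + v)²
V - 80*H(-11, 11) = 66 - 80*(-11 + 11)² = 66 - 80*0² = 66 - 80*0 = 66 + 0 = 66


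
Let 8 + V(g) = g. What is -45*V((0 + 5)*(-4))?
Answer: 1260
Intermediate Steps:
V(g) = -8 + g
-45*V((0 + 5)*(-4)) = -45*(-8 + (0 + 5)*(-4)) = -45*(-8 + 5*(-4)) = -45*(-8 - 20) = -45*(-28) = 1260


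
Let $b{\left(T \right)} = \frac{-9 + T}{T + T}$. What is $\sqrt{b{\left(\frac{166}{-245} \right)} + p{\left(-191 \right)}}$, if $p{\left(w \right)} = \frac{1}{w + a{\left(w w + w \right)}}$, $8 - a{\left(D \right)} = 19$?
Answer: $\frac{\sqrt{2006093815}}{16766} \approx 2.6714$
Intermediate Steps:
$a{\left(D \right)} = -11$ ($a{\left(D \right)} = 8 - 19 = -11$)
$p{\left(w \right)} = \frac{1}{-11 + w}$ ($p{\left(w \right)} = \frac{1}{w - 11} = \frac{1}{-11 + w}$)
$b{\left(T \right)} = \frac{-9 + T}{2 T}$
$\sqrt{b{\left(\frac{166}{-245} \right)} + p{\left(-191 \right)}} = \sqrt{\frac{-9 + \frac{166}{-245}}{2 \frac{166}{-245}} + \frac{1}{-11 - 191}} = \sqrt{\frac{-9 + 166 \left(- \frac{1}{245}\right)}{2 \cdot 166 \left(- \frac{1}{245}\right)} + \frac{1}{-202}} = \sqrt{\frac{-9 - \frac{166}{245}}{2 \left(- \frac{166}{245}\right)} - \frac{1}{202}} = \sqrt{\frac{1}{2} \left(- \frac{245}{166}\right) \left(- \frac{2371}{245}\right) - \frac{1}{202}} = \sqrt{\frac{2371}{332} - \frac{1}{202}} = \sqrt{\frac{239305}{33532}} = \frac{\sqrt{2006093815}}{16766}$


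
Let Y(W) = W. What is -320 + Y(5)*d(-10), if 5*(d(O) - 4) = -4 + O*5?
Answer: -354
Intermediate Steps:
d(O) = 16/5 + O (d(O) = 4 + (-4 + O*5)/5 = 4 + (-4 + 5*O)/5 = 4 + (-⅘ + O) = 16/5 + O)
-320 + Y(5)*d(-10) = -320 + 5*(16/5 - 10) = -320 + 5*(-34/5) = -320 - 34 = -354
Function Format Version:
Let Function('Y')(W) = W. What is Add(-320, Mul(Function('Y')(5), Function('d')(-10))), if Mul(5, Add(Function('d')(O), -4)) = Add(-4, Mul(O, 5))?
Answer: -354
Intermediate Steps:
Function('d')(O) = Add(Rational(16, 5), O) (Function('d')(O) = Add(4, Mul(Rational(1, 5), Add(-4, Mul(O, 5)))) = Add(4, Mul(Rational(1, 5), Add(-4, Mul(5, O)))) = Add(4, Add(Rational(-4, 5), O)) = Add(Rational(16, 5), O))
Add(-320, Mul(Function('Y')(5), Function('d')(-10))) = Add(-320, Mul(5, Add(Rational(16, 5), -10))) = Add(-320, Mul(5, Rational(-34, 5))) = Add(-320, -34) = -354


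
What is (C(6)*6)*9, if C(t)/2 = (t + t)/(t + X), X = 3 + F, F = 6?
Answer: 432/5 ≈ 86.400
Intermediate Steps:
X = 9 (X = 3 + 6 = 9)
C(t) = 4*t/(9 + t) (C(t) = 2*((t + t)/(t + 9)) = 2*((2*t)/(9 + t)) = 2*(2*t/(9 + t)) = 4*t/(9 + t))
(C(6)*6)*9 = ((4*6/(9 + 6))*6)*9 = ((4*6/15)*6)*9 = ((4*6*(1/15))*6)*9 = ((8/5)*6)*9 = (48/5)*9 = 432/5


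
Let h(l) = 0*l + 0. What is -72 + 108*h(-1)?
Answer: -72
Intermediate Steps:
h(l) = 0 (h(l) = 0 + 0 = 0)
-72 + 108*h(-1) = -72 + 108*0 = -72 + 0 = -72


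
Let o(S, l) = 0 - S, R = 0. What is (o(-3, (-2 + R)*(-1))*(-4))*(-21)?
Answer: 252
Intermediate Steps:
o(S, l) = -S
(o(-3, (-2 + R)*(-1))*(-4))*(-21) = (-1*(-3)*(-4))*(-21) = (3*(-4))*(-21) = -12*(-21) = 252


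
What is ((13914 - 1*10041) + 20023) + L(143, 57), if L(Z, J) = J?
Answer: 23953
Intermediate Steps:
((13914 - 1*10041) + 20023) + L(143, 57) = ((13914 - 1*10041) + 20023) + 57 = ((13914 - 10041) + 20023) + 57 = (3873 + 20023) + 57 = 23896 + 57 = 23953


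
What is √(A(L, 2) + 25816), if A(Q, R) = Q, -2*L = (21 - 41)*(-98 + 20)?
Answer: 2*√6259 ≈ 158.23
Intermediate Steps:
L = -780 (L = -(21 - 41)*(-98 + 20)/2 = -(-10)*(-78) = -½*1560 = -780)
√(A(L, 2) + 25816) = √(-780 + 25816) = √25036 = 2*√6259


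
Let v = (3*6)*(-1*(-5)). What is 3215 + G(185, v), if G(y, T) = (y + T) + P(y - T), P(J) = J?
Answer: 3585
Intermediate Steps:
v = 90 (v = 18*5 = 90)
G(y, T) = 2*y (G(y, T) = (y + T) + (y - T) = (T + y) + (y - T) = 2*y)
3215 + G(185, v) = 3215 + 2*185 = 3215 + 370 = 3585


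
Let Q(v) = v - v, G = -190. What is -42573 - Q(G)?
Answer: -42573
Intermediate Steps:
Q(v) = 0
-42573 - Q(G) = -42573 - 1*0 = -42573 + 0 = -42573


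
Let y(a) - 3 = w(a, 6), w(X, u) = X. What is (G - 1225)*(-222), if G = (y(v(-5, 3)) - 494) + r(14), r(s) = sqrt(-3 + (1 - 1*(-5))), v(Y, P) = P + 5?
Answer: 379176 - 222*sqrt(3) ≈ 3.7879e+5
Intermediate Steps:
v(Y, P) = 5 + P
y(a) = 3 + a
r(s) = sqrt(3) (r(s) = sqrt(-3 + (1 + 5)) = sqrt(-3 + 6) = sqrt(3))
G = -483 + sqrt(3) (G = ((3 + (5 + 3)) - 494) + sqrt(3) = ((3 + 8) - 494) + sqrt(3) = (11 - 494) + sqrt(3) = -483 + sqrt(3) ≈ -481.27)
(G - 1225)*(-222) = ((-483 + sqrt(3)) - 1225)*(-222) = (-1708 + sqrt(3))*(-222) = 379176 - 222*sqrt(3)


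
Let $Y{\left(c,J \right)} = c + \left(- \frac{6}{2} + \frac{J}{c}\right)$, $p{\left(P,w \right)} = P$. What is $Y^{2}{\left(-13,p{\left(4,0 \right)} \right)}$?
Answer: $\frac{44944}{169} \approx 265.94$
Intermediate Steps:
$Y{\left(c,J \right)} = -3 + c + \frac{J}{c}$ ($Y{\left(c,J \right)} = c + \left(\left(-6\right) \frac{1}{2} + \frac{J}{c}\right) = c + \left(-3 + \frac{J}{c}\right) = -3 + c + \frac{J}{c}$)
$Y^{2}{\left(-13,p{\left(4,0 \right)} \right)} = \left(-3 - 13 + \frac{4}{-13}\right)^{2} = \left(-3 - 13 + 4 \left(- \frac{1}{13}\right)\right)^{2} = \left(-3 - 13 - \frac{4}{13}\right)^{2} = \left(- \frac{212}{13}\right)^{2} = \frac{44944}{169}$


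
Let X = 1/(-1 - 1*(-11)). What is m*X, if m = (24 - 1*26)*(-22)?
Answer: 22/5 ≈ 4.4000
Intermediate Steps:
m = 44 (m = (24 - 26)*(-22) = -2*(-22) = 44)
X = ⅒ (X = 1/(-1 + 11) = 1/10 = ⅒ ≈ 0.10000)
m*X = 44*(⅒) = 22/5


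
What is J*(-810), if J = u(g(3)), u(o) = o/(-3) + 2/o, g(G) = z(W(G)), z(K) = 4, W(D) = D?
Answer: 675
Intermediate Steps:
g(G) = 4
u(o) = 2/o - o/3 (u(o) = o*(-⅓) + 2/o = -o/3 + 2/o = 2/o - o/3)
J = -⅚ (J = 2/4 - ⅓*4 = 2*(¼) - 4/3 = ½ - 4/3 = -⅚ ≈ -0.83333)
J*(-810) = -⅚*(-810) = 675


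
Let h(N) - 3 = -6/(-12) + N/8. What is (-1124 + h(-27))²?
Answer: 80838081/64 ≈ 1.2631e+6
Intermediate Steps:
h(N) = 7/2 + N/8 (h(N) = 3 + (-6/(-12) + N/8) = 3 + (-6*(-1/12) + N*(⅛)) = 3 + (½ + N/8) = 7/2 + N/8)
(-1124 + h(-27))² = (-1124 + (7/2 + (⅛)*(-27)))² = (-1124 + (7/2 - 27/8))² = (-1124 + ⅛)² = (-8991/8)² = 80838081/64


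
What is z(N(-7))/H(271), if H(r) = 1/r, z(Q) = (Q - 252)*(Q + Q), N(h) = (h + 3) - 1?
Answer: 696470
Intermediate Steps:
N(h) = 2 + h (N(h) = (3 + h) - 1 = 2 + h)
z(Q) = 2*Q*(-252 + Q) (z(Q) = (-252 + Q)*(2*Q) = 2*Q*(-252 + Q))
z(N(-7))/H(271) = (2*(2 - 7)*(-252 + (2 - 7)))/(1/271) = (2*(-5)*(-252 - 5))/(1/271) = (2*(-5)*(-257))*271 = 2570*271 = 696470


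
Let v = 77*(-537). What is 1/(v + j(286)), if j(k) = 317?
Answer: -1/41032 ≈ -2.4371e-5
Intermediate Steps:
v = -41349
1/(v + j(286)) = 1/(-41349 + 317) = 1/(-41032) = -1/41032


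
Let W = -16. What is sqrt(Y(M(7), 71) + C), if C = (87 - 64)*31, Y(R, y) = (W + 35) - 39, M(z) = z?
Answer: 3*sqrt(77) ≈ 26.325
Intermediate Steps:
Y(R, y) = -20 (Y(R, y) = (-16 + 35) - 39 = 19 - 39 = -20)
C = 713 (C = 23*31 = 713)
sqrt(Y(M(7), 71) + C) = sqrt(-20 + 713) = sqrt(693) = 3*sqrt(77)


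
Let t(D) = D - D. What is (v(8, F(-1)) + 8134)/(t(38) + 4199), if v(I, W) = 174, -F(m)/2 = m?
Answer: 8308/4199 ≈ 1.9786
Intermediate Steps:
F(m) = -2*m
t(D) = 0
(v(8, F(-1)) + 8134)/(t(38) + 4199) = (174 + 8134)/(0 + 4199) = 8308/4199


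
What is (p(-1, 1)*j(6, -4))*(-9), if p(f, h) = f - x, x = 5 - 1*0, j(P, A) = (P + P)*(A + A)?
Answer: -5184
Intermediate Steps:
j(P, A) = 4*A*P (j(P, A) = (2*P)*(2*A) = 4*A*P)
x = 5 (x = 5 + 0 = 5)
p(f, h) = -5 + f (p(f, h) = f - 1*5 = f - 5 = -5 + f)
(p(-1, 1)*j(6, -4))*(-9) = ((-5 - 1)*(4*(-4)*6))*(-9) = -6*(-96)*(-9) = 576*(-9) = -5184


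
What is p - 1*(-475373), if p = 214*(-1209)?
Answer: 216647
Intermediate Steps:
p = -258726
p - 1*(-475373) = -258726 - 1*(-475373) = -258726 + 475373 = 216647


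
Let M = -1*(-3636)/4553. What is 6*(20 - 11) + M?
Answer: 249498/4553 ≈ 54.799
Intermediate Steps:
M = 3636/4553 (M = 3636*(1/4553) = 3636/4553 ≈ 0.79859)
6*(20 - 11) + M = 6*(20 - 11) + 3636/4553 = 6*9 + 3636/4553 = 54 + 3636/4553 = 249498/4553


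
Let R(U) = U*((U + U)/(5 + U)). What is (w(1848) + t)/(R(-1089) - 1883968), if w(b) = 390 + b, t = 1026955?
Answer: -557822606/1022296577 ≈ -0.54566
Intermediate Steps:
R(U) = 2*U**2/(5 + U) (R(U) = U*((2*U)/(5 + U)) = U*(2*U/(5 + U)) = 2*U**2/(5 + U))
(w(1848) + t)/(R(-1089) - 1883968) = ((390 + 1848) + 1026955)/(2*(-1089)**2/(5 - 1089) - 1883968) = (2238 + 1026955)/(2*1185921/(-1084) - 1883968) = 1029193/(2*1185921*(-1/1084) - 1883968) = 1029193/(-1185921/542 - 1883968) = 1029193/(-1022296577/542) = 1029193*(-542/1022296577) = -557822606/1022296577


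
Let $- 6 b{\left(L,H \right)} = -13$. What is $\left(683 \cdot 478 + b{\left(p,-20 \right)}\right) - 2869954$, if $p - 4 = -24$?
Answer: $- \frac{15260867}{6} \approx -2.5435 \cdot 10^{6}$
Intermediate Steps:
$p = -20$ ($p = 4 - 24 = -20$)
$b{\left(L,H \right)} = \frac{13}{6}$ ($b{\left(L,H \right)} = \left(- \frac{1}{6}\right) \left(-13\right) = \frac{13}{6}$)
$\left(683 \cdot 478 + b{\left(p,-20 \right)}\right) - 2869954 = \left(683 \cdot 478 + \frac{13}{6}\right) - 2869954 = \left(326474 + \frac{13}{6}\right) - 2869954 = \frac{1958857}{6} - 2869954 = - \frac{15260867}{6}$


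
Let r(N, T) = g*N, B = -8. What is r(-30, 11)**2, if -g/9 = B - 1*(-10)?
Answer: 291600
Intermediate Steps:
g = -18 (g = -9*(-8 - 1*(-10)) = -9*(-8 + 10) = -9*2 = -18)
r(N, T) = -18*N
r(-30, 11)**2 = (-18*(-30))**2 = 540**2 = 291600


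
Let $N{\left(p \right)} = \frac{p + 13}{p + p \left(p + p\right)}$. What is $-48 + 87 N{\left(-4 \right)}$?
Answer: $- \frac{561}{28} \approx -20.036$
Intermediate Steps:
$N{\left(p \right)} = \frac{13 + p}{p + 2 p^{2}}$ ($N{\left(p \right)} = \frac{13 + p}{p + p 2 p} = \frac{13 + p}{p + 2 p^{2}}$)
$-48 + 87 N{\left(-4 \right)} = -48 + 87 \frac{13 - 4}{\left(-4\right) \left(1 + 2 \left(-4\right)\right)} = -48 + 87 \left(\left(- \frac{1}{4}\right) \frac{1}{1 - 8} \cdot 9\right) = -48 + 87 \left(\left(- \frac{1}{4}\right) \frac{1}{-7} \cdot 9\right) = -48 + 87 \left(\left(- \frac{1}{4}\right) \left(- \frac{1}{7}\right) 9\right) = -48 + 87 \cdot \frac{9}{28} = -48 + \frac{783}{28} = - \frac{561}{28}$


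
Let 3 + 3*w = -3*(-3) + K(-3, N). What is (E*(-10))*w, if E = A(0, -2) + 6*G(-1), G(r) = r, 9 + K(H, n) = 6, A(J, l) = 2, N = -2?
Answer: 40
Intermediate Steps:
K(H, n) = -3 (K(H, n) = -9 + 6 = -3)
w = 1 (w = -1 + (-3*(-3) - 3)/3 = -1 + (9 - 3)/3 = -1 + (⅓)*6 = -1 + 2 = 1)
E = -4 (E = 2 + 6*(-1) = 2 - 6 = -4)
(E*(-10))*w = -4*(-10)*1 = 40*1 = 40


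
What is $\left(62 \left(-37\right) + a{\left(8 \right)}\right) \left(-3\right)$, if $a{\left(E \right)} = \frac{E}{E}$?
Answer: $6879$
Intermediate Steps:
$a{\left(E \right)} = 1$
$\left(62 \left(-37\right) + a{\left(8 \right)}\right) \left(-3\right) = \left(62 \left(-37\right) + 1\right) \left(-3\right) = \left(-2294 + 1\right) \left(-3\right) = \left(-2293\right) \left(-3\right) = 6879$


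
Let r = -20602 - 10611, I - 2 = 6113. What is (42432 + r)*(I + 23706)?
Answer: 334561799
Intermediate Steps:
I = 6115 (I = 2 + 6113 = 6115)
r = -31213
(42432 + r)*(I + 23706) = (42432 - 31213)*(6115 + 23706) = 11219*29821 = 334561799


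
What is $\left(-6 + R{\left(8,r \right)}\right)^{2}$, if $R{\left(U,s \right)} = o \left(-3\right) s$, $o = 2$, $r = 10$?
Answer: $4356$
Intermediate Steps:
$R{\left(U,s \right)} = - 6 s$ ($R{\left(U,s \right)} = 2 \left(-3\right) s = - 6 s$)
$\left(-6 + R{\left(8,r \right)}\right)^{2} = \left(-6 - 60\right)^{2} = \left(-66\right)^{2} = 4356$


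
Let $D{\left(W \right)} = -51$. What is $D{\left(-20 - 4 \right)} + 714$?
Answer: $663$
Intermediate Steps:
$D{\left(-20 - 4 \right)} + 714 = -51 + 714 = 663$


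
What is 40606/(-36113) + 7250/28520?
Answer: -89626387/102994276 ≈ -0.87021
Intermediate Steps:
40606/(-36113) + 7250/28520 = 40606*(-1/36113) + 7250*(1/28520) = -40606/36113 + 725/2852 = -89626387/102994276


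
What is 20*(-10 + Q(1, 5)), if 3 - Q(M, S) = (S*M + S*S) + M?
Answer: -760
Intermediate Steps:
Q(M, S) = 3 - M - S² - M*S (Q(M, S) = 3 - ((S*M + S*S) + M) = 3 - ((M*S + S²) + M) = 3 - ((S² + M*S) + M) = 3 - (M + S² + M*S) = 3 + (-M - S² - M*S) = 3 - M - S² - M*S)
20*(-10 + Q(1, 5)) = 20*(-10 + (3 - 1*1 - 1*5² - 1*1*5)) = 20*(-10 + (3 - 1 - 1*25 - 5)) = 20*(-10 + (3 - 1 - 25 - 5)) = 20*(-10 - 28) = 20*(-38) = -760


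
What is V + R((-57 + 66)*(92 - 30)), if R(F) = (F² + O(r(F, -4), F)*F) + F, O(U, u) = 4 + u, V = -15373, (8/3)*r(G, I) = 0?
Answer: 610145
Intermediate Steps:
r(G, I) = 0 (r(G, I) = (3/8)*0 = 0)
R(F) = F + F² + F*(4 + F) (R(F) = (F² + (4 + F)*F) + F = (F² + F*(4 + F)) + F = F + F² + F*(4 + F))
V + R((-57 + 66)*(92 - 30)) = -15373 + ((-57 + 66)*(92 - 30))*(5 + 2*((-57 + 66)*(92 - 30))) = -15373 + (9*62)*(5 + 2*(9*62)) = -15373 + 558*(5 + 2*558) = -15373 + 558*(5 + 1116) = -15373 + 558*1121 = -15373 + 625518 = 610145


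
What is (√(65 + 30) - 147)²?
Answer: (147 - √95)² ≈ 18838.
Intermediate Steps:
(√(65 + 30) - 147)² = (√95 - 147)² = (-147 + √95)²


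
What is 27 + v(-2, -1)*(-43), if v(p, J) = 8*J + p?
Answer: 457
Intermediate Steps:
v(p, J) = p + 8*J
27 + v(-2, -1)*(-43) = 27 + (-2 + 8*(-1))*(-43) = 27 + (-2 - 8)*(-43) = 27 - 10*(-43) = 27 + 430 = 457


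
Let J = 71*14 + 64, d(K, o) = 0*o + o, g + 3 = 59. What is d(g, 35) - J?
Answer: -1023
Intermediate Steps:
g = 56 (g = -3 + 59 = 56)
d(K, o) = o (d(K, o) = 0 + o = o)
J = 1058 (J = 994 + 64 = 1058)
d(g, 35) - J = 35 - 1*1058 = 35 - 1058 = -1023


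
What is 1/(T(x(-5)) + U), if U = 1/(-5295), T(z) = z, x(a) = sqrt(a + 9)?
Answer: 5295/10589 ≈ 0.50005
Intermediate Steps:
x(a) = sqrt(9 + a)
U = -1/5295 ≈ -0.00018886
1/(T(x(-5)) + U) = 1/(sqrt(9 - 5) - 1/5295) = 1/(sqrt(4) - 1/5295) = 1/(2 - 1/5295) = 1/(10589/5295) = 5295/10589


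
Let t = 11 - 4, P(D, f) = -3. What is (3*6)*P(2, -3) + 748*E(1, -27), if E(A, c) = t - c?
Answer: 25378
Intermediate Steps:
t = 7
E(A, c) = 7 - c
(3*6)*P(2, -3) + 748*E(1, -27) = (3*6)*(-3) + 748*(7 - 1*(-27)) = 18*(-3) + 748*(7 + 27) = -54 + 748*34 = -54 + 25432 = 25378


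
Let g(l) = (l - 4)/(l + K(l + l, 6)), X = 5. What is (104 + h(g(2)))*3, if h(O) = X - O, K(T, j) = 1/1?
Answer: 329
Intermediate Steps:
K(T, j) = 1
g(l) = (-4 + l)/(1 + l) (g(l) = (l - 4)/(l + 1) = (-4 + l)/(1 + l))
h(O) = 5 - O
(104 + h(g(2)))*3 = (104 + (5 - (-4 + 2)/(1 + 2)))*3 = (104 + (5 - (-2)/3))*3 = (104 + (5 - 1*(-⅔)))*3 = (104 + (5 + ⅔))*3 = (104 + 17/3)*3 = (329/3)*3 = 329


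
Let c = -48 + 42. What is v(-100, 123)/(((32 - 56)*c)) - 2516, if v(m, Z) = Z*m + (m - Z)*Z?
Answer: -134011/48 ≈ -2791.9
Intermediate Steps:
c = -6
v(m, Z) = Z*m + Z*(m - Z)
v(-100, 123)/(((32 - 56)*c)) - 2516 = (123*(-1*123 + 2*(-100)))/(((32 - 56)*(-6))) - 2516 = (123*(-123 - 200))/((-24*(-6))) - 2516 = (123*(-323))/144 - 2516 = -39729*1/144 - 2516 = -13243/48 - 2516 = -134011/48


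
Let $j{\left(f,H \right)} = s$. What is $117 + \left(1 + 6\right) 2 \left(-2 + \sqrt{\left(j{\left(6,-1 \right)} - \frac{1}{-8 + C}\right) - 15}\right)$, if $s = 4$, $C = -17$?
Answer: $89 + \frac{14 i \sqrt{274}}{5} \approx 89.0 + 46.348 i$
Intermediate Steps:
$j{\left(f,H \right)} = 4$
$117 + \left(1 + 6\right) 2 \left(-2 + \sqrt{\left(j{\left(6,-1 \right)} - \frac{1}{-8 + C}\right) - 15}\right) = 117 + \left(1 + 6\right) 2 \left(-2 + \sqrt{\left(4 - \frac{1}{-8 - 17}\right) - 15}\right) = 117 + 7 \cdot 2 \left(-2 + \sqrt{\left(4 - \frac{1}{-25}\right) - 15}\right) = 117 + 14 \left(-2 + \sqrt{\left(4 - - \frac{1}{25}\right) - 15}\right) = 117 + 14 \left(-2 + \sqrt{\left(4 + \frac{1}{25}\right) - 15}\right) = 117 + 14 \left(-2 + \sqrt{\frac{101}{25} - 15}\right) = 117 + 14 \left(-2 + \sqrt{- \frac{274}{25}}\right) = 117 + 14 \left(-2 + \frac{i \sqrt{274}}{5}\right) = 117 - \left(28 - \frac{14 i \sqrt{274}}{5}\right) = 89 + \frac{14 i \sqrt{274}}{5}$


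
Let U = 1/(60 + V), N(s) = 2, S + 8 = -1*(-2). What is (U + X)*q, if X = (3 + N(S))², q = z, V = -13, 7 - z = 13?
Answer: -7056/47 ≈ -150.13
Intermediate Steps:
z = -6 (z = 7 - 1*13 = 7 - 13 = -6)
S = -6 (S = -8 - 1*(-2) = -8 + 2 = -6)
q = -6
U = 1/47 (U = 1/(60 - 13) = 1/47 ≈ 0.021277)
X = 25 (X = (3 + 2)² = 5² = 25)
(U + X)*q = (1/47 + 25)*(-6) = (1176/47)*(-6) = -7056/47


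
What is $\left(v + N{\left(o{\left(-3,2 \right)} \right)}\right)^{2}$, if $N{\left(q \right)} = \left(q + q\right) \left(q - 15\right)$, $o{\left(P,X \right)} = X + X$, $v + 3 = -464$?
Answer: $308025$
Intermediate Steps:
$v = -467$ ($v = -3 - 464 = -467$)
$o{\left(P,X \right)} = 2 X$
$N{\left(q \right)} = 2 q \left(-15 + q\right)$
$\left(v + N{\left(o{\left(-3,2 \right)} \right)}\right)^{2} = \left(-467 + 2 \cdot 2 \cdot 2 \left(-15 + 2 \cdot 2\right)\right)^{2} = \left(-467 + 2 \cdot 4 \left(-15 + 4\right)\right)^{2} = \left(-467 + 2 \cdot 4 \left(-11\right)\right)^{2} = \left(-467 - 88\right)^{2} = \left(-555\right)^{2} = 308025$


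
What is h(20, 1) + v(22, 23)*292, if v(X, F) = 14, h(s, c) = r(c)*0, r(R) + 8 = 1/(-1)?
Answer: 4088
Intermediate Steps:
r(R) = -9 (r(R) = -8 + 1/(-1) = -8 - 1 = -9)
h(s, c) = 0 (h(s, c) = -9*0 = 0)
h(20, 1) + v(22, 23)*292 = 0 + 14*292 = 0 + 4088 = 4088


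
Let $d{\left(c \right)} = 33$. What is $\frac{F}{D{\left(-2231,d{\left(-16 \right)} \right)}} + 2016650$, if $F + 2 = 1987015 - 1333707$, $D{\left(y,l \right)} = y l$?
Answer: $\frac{148471169644}{73623} \approx 2.0166 \cdot 10^{6}$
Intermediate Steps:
$D{\left(y,l \right)} = l y$
$F = 653306$ ($F = -2 + \left(1987015 - 1333707\right) = -2 + 653308 = 653306$)
$\frac{F}{D{\left(-2231,d{\left(-16 \right)} \right)}} + 2016650 = \frac{653306}{33 \left(-2231\right)} + 2016650 = \frac{653306}{-73623} + 2016650 = 653306 \left(- \frac{1}{73623}\right) + 2016650 = - \frac{653306}{73623} + 2016650 = \frac{148471169644}{73623}$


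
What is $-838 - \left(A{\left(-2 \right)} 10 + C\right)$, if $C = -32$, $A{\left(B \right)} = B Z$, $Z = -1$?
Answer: $-826$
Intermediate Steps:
$A{\left(B \right)} = - B$ ($A{\left(B \right)} = B \left(-1\right) = - B$)
$-838 - \left(A{\left(-2 \right)} 10 + C\right) = -838 - \left(\left(-1\right) \left(-2\right) 10 - 32\right) = -838 - \left(2 \cdot 10 - 32\right) = -838 - \left(20 - 32\right) = -838 - -12 = -838 + 12 = -826$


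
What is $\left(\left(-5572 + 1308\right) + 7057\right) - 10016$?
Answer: $-7223$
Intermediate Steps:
$\left(\left(-5572 + 1308\right) + 7057\right) - 10016 = \left(-4264 + 7057\right) - 10016 = 2793 - 10016 = -7223$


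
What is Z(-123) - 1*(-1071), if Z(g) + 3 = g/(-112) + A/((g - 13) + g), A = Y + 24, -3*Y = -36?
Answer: 4429767/4144 ≈ 1069.0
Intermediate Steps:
Y = 12 (Y = -⅓*(-36) = 12)
A = 36 (A = 12 + 24 = 36)
Z(g) = -3 + 36/(-13 + 2*g) - g/112 (Z(g) = -3 + (g/(-112) + 36/((g - 13) + g)) = -3 + (g*(-1/112) + 36/((-13 + g) + g)) = -3 + (-g/112 + 36/(-13 + 2*g)) = -3 + (36/(-13 + 2*g) - g/112) = -3 + 36/(-13 + 2*g) - g/112)
Z(-123) - 1*(-1071) = (8400 - 659*(-123) - 2*(-123)²)/(112*(-13 + 2*(-123))) - 1*(-1071) = (8400 + 81057 - 2*15129)/(112*(-13 - 246)) + 1071 = (1/112)*(8400 + 81057 - 30258)/(-259) + 1071 = (1/112)*(-1/259)*59199 + 1071 = -8457/4144 + 1071 = 4429767/4144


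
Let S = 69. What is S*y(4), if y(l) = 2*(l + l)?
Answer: 1104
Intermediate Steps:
y(l) = 4*l (y(l) = 2*(2*l) = 4*l)
S*y(4) = 69*(4*4) = 69*16 = 1104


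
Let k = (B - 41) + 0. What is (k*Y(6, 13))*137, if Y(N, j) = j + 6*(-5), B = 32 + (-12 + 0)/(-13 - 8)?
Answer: 137411/7 ≈ 19630.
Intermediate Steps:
B = 228/7 (B = 32 - 12/(-21) = 32 - 12*(-1/21) = 32 + 4/7 = 228/7 ≈ 32.571)
Y(N, j) = -30 + j (Y(N, j) = j - 30 = -30 + j)
k = -59/7 (k = (228/7 - 41) + 0 = -59/7 + 0 = -59/7 ≈ -8.4286)
(k*Y(6, 13))*137 = -59*(-30 + 13)/7*137 = -59/7*(-17)*137 = (1003/7)*137 = 137411/7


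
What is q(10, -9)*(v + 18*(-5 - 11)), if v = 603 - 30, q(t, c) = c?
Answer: -2565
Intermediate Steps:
v = 573
q(10, -9)*(v + 18*(-5 - 11)) = -9*(573 + 18*(-5 - 11)) = -9*(573 + 18*(-16)) = -9*(573 - 288) = -9*285 = -2565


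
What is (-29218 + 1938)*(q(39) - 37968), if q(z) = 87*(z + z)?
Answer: 850644960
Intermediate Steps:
q(z) = 174*z (q(z) = 87*(2*z) = 174*z)
(-29218 + 1938)*(q(39) - 37968) = (-29218 + 1938)*(174*39 - 37968) = -27280*(6786 - 37968) = -27280*(-31182) = 850644960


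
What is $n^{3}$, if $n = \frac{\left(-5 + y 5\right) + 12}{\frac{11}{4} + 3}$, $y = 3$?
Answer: $\frac{681472}{12167} \approx 56.01$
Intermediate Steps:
$n = \frac{88}{23}$ ($n = \frac{\left(-5 + 3 \cdot 5\right) + 12}{\frac{11}{4} + 3} = \frac{\left(-5 + 15\right) + 12}{11 \cdot \frac{1}{4} + 3} = \frac{10 + 12}{\frac{11}{4} + 3} = \frac{22}{\frac{23}{4}} = 22 \cdot \frac{4}{23} = \frac{88}{23} \approx 3.8261$)
$n^{3} = \left(\frac{88}{23}\right)^{3} = \frac{681472}{12167}$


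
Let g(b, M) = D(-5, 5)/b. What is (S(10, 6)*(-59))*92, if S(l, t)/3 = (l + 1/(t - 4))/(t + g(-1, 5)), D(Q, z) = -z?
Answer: -170982/11 ≈ -15544.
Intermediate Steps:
g(b, M) = -5/b (g(b, M) = (-1*5)/b = -5/b)
S(l, t) = 3*(l + 1/(-4 + t))/(5 + t) (S(l, t) = 3*((l + 1/(t - 4))/(t - 5/(-1))) = 3*((l + 1/(-4 + t))/(t - 5*(-1))) = 3*((l + 1/(-4 + t))/(t + 5)) = 3*((l + 1/(-4 + t))/(5 + t)) = 3*(l + 1/(-4 + t))/(5 + t))
(S(10, 6)*(-59))*92 = ((3*(1 - 4*10 + 10*6)/(-20 + 6 + 6**2))*(-59))*92 = ((3*(1 - 40 + 60)/(-20 + 6 + 36))*(-59))*92 = ((3*21/22)*(-59))*92 = ((3*(1/22)*21)*(-59))*92 = ((63/22)*(-59))*92 = -3717/22*92 = -170982/11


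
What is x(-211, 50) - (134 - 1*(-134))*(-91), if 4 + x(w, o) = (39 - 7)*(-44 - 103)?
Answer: 19680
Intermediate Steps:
x(w, o) = -4708 (x(w, o) = -4 + (39 - 7)*(-44 - 103) = -4 + 32*(-147) = -4 - 4704 = -4708)
x(-211, 50) - (134 - 1*(-134))*(-91) = -4708 - (134 - 1*(-134))*(-91) = -4708 - (134 + 134)*(-91) = -4708 - 268*(-91) = -4708 - 1*(-24388) = -4708 + 24388 = 19680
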